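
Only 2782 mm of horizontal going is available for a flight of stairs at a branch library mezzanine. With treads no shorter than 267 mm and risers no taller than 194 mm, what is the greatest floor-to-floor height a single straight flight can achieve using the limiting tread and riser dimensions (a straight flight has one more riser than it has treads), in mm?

Treads that fit: ⌊2782 / 267⌋ = 10.
Risers = treads + 1 = 11.
Maximum height = 11 × 194 = 2134 mm.

2134 mm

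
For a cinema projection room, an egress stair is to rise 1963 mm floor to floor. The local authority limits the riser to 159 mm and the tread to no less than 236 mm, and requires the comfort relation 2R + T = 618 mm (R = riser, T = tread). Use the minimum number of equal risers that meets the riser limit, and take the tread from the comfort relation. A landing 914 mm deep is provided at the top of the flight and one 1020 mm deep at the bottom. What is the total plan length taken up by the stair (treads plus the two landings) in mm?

⌈1963/159⌉ = 13 risers.
Each riser is 1963/13 = 151 mm (≤ 159 mm).
Tread T = 618 − 2 × 151 = 316 mm (≥ 236 mm).
Treads = 13 − 1 = 12; going = 12 × 316 = 3792 mm.
Enclosure = 3792 + 914 + 1020 = 5726 mm.

5726 mm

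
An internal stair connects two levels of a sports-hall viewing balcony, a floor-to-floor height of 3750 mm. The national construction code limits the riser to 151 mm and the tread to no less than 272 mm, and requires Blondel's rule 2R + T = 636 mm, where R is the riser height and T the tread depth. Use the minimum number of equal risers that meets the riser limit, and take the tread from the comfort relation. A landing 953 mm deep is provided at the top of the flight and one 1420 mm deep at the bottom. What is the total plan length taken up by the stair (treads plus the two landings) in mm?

At most 151 each: 3750/151 = 24.83, giving 25 risers.
R = 3750 ÷ 25 = 150 mm.
Tread T = 636 − 2 × 150 = 336 mm (≥ 272 mm).
Going = (25 − 1) × 336 = 8064 mm.
Enclosure = 8064 + 953 + 1420 = 10437 mm.

10437 mm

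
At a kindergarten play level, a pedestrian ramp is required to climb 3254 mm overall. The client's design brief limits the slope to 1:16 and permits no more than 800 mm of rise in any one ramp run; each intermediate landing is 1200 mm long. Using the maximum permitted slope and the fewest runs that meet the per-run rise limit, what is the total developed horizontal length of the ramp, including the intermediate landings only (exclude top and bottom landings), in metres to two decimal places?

56.86 m

⌈3254/800⌉ = 5 ramp runs. That means 4 intermediate landings.
Ramp run (horizontal) at 1:16: 3254 × 16 = 52064 mm.
Intermediate landings: 4 × 1200 = 4800 mm.
Developed length = 52064 + 4800 = 56864 mm.
= 56.86 m.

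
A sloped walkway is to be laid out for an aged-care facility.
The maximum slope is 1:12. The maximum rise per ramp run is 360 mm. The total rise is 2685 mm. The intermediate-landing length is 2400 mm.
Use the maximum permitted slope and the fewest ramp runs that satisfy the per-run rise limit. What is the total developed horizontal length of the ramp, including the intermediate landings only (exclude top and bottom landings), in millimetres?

2685 / 360 = 7.46, so 8 ramp runs are needed. That means 7 intermediate landings.
Horizontal run for 2685 mm of rise at 1:12 is 2685 × 12 = 32220 mm.
Intermediate landings: 7 × 2400 = 16800 mm.
Developed length = 32220 + 16800 = 49020 mm.

49020 mm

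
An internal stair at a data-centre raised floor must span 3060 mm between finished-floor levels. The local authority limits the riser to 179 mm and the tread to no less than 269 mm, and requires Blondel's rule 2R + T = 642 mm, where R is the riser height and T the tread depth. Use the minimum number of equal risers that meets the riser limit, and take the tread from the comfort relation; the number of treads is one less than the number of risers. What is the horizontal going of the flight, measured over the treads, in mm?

At most 179 each: 3060/179 = 17.09, giving 18 risers.
Riser R = 3060 / 18 = 170 mm, within the 179 mm limit.
Tread T = 642 − 2 × 170 = 302 mm (≥ 269 mm).
18 risers give 17 treads; going = 17 × 302 = 5134 mm.

5134 mm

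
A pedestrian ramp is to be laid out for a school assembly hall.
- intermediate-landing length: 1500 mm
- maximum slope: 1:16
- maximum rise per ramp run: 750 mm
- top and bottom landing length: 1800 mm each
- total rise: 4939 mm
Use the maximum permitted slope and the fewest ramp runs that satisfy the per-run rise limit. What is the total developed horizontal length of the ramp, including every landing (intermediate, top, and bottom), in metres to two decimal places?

91.62 m

At most 750 each: 4939/750 = 6.59, giving 7 ramp runs. That means 6 intermediate landings.
Horizontal run for 4939 mm of rise at 1:16 is 4939 × 16 = 79024 mm.
Intermediate landings: 6 × 1500 = 9000 mm.
Top and bottom landings: 2 × 1800 = 3600 mm.
Total = 79024 + 9000 + 3600 = 91624 mm.
= 91.62 m.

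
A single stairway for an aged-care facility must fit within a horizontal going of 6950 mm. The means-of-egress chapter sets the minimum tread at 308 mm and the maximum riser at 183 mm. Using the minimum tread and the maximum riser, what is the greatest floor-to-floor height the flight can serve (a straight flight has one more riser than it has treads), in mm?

4209 mm

Treads that fit: ⌊6950 / 308⌋ = 22.
Risers = treads + 1 = 23.
Maximum height = 23 × 183 = 4209 mm.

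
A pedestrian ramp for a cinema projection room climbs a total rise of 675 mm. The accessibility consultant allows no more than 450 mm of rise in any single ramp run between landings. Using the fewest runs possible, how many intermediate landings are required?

675 / 450 = 1.50, so 2 ramp runs are needed.
2 runs are separated by 1 intermediate landings.

1 intermediate landings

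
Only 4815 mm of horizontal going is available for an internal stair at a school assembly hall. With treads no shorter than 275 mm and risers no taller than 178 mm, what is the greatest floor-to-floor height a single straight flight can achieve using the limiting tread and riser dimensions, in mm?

3204 mm

4815 / 275 = 17.51, so 17 treads fit.
Risers = treads + 1 = 18.
Maximum height = 18 × 178 = 3204 mm.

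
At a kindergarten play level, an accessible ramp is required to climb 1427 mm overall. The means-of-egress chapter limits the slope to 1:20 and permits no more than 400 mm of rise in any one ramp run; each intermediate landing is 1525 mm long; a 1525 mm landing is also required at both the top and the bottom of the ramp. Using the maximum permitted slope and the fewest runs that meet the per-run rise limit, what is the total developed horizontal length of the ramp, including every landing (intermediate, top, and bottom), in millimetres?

⌈1427/400⌉ = 4 ramp runs. That means 3 intermediate landings.
Ramp run (horizontal) at 1:20: 1427 × 20 = 28540 mm.
Intermediate landings: 3 × 1525 = 4575 mm.
Top and bottom landings: 2 × 1525 = 3050 mm.
Total = 28540 + 4575 + 3050 = 36165 mm.

36165 mm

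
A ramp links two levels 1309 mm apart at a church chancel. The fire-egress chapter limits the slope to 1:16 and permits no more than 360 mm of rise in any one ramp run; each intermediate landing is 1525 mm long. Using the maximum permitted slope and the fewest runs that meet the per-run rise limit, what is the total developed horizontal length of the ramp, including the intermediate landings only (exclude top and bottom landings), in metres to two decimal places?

25.52 m

⌈1309/360⌉ = 4 ramp runs. That means 3 intermediate landings.
Horizontal run for 1309 mm of rise at 1:16 is 1309 × 16 = 20944 mm.
Intermediate landings: 3 × 1525 = 4575 mm.
Total developed length = 20944 + 4575 = 25519 mm.
= 25.52 m.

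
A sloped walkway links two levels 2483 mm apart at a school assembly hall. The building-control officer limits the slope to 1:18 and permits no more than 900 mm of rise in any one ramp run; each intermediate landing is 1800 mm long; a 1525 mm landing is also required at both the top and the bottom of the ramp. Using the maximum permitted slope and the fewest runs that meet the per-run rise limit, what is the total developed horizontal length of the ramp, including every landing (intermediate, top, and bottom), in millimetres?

51344 mm

At most 900 each: 2483/900 = 2.76, giving 3 ramp runs. That means 2 intermediate landings.
Horizontal run for 2483 mm of rise at 1:18 is 2483 × 18 = 44694 mm.
2 intermediate landings contribute 2 × 1800 = 3600 mm.
Top and bottom landings: 2 × 1525 = 3050 mm.
Total = 44694 + 3600 + 3050 = 51344 mm.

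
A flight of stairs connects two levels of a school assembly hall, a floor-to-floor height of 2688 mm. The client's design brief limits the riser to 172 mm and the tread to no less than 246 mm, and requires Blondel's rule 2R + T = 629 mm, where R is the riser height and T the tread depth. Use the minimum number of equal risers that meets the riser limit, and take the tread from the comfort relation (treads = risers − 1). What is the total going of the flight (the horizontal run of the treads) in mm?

4395 mm

2688 / 172 = 15.63, so 16 risers are needed.
Riser R = 2688 / 16 = 168 mm, within the 172 mm limit.
From 2R + T = 629: T = 629 − 336 = 293 mm.
Going = (16 − 1) × 293 = 4395 mm.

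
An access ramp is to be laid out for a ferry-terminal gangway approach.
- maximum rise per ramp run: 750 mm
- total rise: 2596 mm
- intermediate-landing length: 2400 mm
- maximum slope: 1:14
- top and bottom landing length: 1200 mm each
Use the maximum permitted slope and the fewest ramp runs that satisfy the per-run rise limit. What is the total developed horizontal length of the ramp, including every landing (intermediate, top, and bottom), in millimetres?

45944 mm

2596 / 750 = 3.461 → round up to 4 ramp runs. That means 3 intermediate landings.
Horizontal run for 2596 mm of rise at 1:14 is 2596 × 14 = 36344 mm.
Intermediate landings: 3 × 2400 = 7200 mm.
Top and bottom landings: 2 × 1200 = 2400 mm.
Total = 36344 + 7200 + 2400 = 45944 mm.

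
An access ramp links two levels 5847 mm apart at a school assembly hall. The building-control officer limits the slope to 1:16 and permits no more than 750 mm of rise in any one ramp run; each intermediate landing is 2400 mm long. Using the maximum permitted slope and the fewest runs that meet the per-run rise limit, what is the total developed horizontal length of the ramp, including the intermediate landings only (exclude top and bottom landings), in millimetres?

⌈5847/750⌉ = 8 ramp runs. That means 7 intermediate landings.
Horizontal run for 5847 mm of rise at 1:16 is 5847 × 16 = 93552 mm.
7 intermediate landings contribute 7 × 2400 = 16800 mm.
Developed length = 93552 + 16800 = 110352 mm.

110352 mm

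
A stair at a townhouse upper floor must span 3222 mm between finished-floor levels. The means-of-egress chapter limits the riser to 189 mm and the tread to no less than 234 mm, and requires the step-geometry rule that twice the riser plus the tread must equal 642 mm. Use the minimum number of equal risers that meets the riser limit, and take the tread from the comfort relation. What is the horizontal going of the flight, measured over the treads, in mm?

3222 / 189 = 17.048 → round up to 18 risers.
Riser R = 3222 / 18 = 179 mm, within the 189 mm limit.
From 2R + T = 642: T = 642 − 358 = 284 mm.
Treads = 18 − 1 = 17; going = 17 × 284 = 4828 mm.

4828 mm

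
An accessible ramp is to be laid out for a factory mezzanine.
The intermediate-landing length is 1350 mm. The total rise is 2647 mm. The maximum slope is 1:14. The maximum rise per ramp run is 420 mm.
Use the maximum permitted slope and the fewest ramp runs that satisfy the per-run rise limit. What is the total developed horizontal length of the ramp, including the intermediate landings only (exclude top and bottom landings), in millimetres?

At most 420 each: 2647/420 = 6.30, giving 7 ramp runs. That means 6 intermediate landings.
Ramp run (horizontal) at 1:14: 2647 × 14 = 37058 mm.
6 intermediate landings contribute 6 × 1350 = 8100 mm.
Total developed length = 37058 + 8100 = 45158 mm.

45158 mm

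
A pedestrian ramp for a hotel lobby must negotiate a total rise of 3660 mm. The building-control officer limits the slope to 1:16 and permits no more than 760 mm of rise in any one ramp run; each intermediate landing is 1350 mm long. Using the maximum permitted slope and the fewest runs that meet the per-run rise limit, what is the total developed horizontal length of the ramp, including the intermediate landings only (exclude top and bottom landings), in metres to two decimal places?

63.96 m

3660 / 760 = 4.82, so 5 ramp runs are needed. That means 4 intermediate landings.
Ramp run (horizontal) at 1:16: 3660 × 16 = 58560 mm.
4 intermediate landings contribute 4 × 1350 = 5400 mm.
Developed length = 58560 + 5400 = 63960 mm.
= 63.96 m.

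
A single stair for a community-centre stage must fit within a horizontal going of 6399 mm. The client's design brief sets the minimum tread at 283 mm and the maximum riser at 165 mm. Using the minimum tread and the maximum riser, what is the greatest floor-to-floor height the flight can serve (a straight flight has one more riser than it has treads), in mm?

3795 mm

6399 / 283 = 22.61, so 22 treads fit.
Risers = treads + 1 = 23.
Maximum height = 23 × 165 = 3795 mm.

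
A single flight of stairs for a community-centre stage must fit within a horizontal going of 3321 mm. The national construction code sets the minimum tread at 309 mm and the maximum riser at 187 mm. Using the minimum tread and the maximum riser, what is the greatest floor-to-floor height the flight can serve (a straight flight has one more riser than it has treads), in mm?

3321 / 309 = 10.75, so 10 treads fit.
Risers = treads + 1 = 11.
Maximum height = 11 × 187 = 2057 mm.

2057 mm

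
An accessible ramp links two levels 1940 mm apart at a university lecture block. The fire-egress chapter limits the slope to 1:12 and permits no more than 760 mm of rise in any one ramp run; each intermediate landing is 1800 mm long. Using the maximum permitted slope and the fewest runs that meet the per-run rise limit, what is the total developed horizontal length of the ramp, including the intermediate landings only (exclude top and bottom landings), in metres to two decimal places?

26.88 m

⌈1940/760⌉ = 3 ramp runs. That means 2 intermediate landings.
Ramp run (horizontal) at 1:12: 1940 × 12 = 23280 mm.
Intermediate landings: 2 × 1800 = 3600 mm.
Developed length = 23280 + 3600 = 26880 mm.
= 26.88 m.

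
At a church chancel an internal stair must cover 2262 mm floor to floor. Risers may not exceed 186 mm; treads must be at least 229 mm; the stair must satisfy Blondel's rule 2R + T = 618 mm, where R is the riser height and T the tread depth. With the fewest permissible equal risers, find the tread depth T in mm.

2262 / 186 = 12.161 → round up to 13 risers.
Each riser is 2262/13 = 174 mm (≤ 186 mm).
T = 618 − 2·174 = 270 mm, which satisfies the 229 mm minimum.

270 mm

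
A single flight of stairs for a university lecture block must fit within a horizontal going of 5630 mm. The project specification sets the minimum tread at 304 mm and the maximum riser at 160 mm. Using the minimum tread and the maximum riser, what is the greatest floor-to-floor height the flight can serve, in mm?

3040 mm

Treads that fit: ⌊5630 / 304⌋ = 18.
Risers = treads + 1 = 19.
Maximum height = 19 × 160 = 3040 mm.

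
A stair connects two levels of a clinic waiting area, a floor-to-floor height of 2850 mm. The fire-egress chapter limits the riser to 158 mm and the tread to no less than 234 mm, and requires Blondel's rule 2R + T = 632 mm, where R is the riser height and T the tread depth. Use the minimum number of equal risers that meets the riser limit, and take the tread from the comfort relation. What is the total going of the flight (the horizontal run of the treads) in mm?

2850 / 158 = 18.04, so 19 risers are needed.
R = 2850 ÷ 19 = 150 mm.
Tread T = 632 − 2 × 150 = 332 mm (≥ 234 mm).
Going = (19 − 1) × 332 = 5976 mm.

5976 mm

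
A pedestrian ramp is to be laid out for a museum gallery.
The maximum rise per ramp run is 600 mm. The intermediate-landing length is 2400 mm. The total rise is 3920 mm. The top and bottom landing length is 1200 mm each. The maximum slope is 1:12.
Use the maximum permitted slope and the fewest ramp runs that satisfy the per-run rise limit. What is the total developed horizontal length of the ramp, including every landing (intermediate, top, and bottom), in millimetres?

3920 / 600 = 6.533 → round up to 7 ramp runs. That means 6 intermediate landings.
Ramp run (horizontal) at 1:12: 3920 × 12 = 47040 mm.
6 intermediate landings contribute 6 × 2400 = 14400 mm.
Top and bottom landings: 2 × 1200 = 2400 mm.
Total = 47040 + 14400 + 2400 = 63840 mm.

63840 mm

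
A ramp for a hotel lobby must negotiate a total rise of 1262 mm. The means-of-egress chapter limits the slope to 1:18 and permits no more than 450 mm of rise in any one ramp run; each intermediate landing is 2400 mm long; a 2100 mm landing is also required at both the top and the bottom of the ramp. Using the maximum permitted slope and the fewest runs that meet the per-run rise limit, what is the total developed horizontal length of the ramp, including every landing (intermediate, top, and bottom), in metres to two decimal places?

⌈1262/450⌉ = 3 ramp runs. That means 2 intermediate landings.
Ramp run (horizontal) at 1:18: 1262 × 18 = 22716 mm.
2 intermediate landings contribute 2 × 2400 = 4800 mm.
Top and bottom landings: 2 × 2100 = 4200 mm.
Total = 22716 + 4800 + 4200 = 31716 mm.
= 31.72 m.

31.72 m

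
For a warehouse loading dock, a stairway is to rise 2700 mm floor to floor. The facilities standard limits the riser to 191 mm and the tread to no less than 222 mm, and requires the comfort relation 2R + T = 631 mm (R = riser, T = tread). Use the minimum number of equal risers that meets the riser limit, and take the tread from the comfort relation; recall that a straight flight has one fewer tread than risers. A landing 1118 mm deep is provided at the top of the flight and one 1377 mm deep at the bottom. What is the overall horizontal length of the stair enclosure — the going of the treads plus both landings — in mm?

2700 / 191 = 14.14, so 15 risers are needed.
R = 2700 ÷ 15 = 180 mm.
T = 631 − 2·180 = 271 mm, which satisfies the 222 mm minimum.
Going = (15 − 1) × 271 = 3794 mm.
Add landings: 3794 + 1118 + 1377 = 6289 mm.

6289 mm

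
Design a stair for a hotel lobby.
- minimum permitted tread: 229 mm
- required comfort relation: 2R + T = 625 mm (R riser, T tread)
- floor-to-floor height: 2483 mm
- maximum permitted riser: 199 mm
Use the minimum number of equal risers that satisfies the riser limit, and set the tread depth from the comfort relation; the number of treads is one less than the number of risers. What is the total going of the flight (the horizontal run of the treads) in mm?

⌈2483/199⌉ = 13 risers.
Each riser is 2483/13 = 191 mm (≤ 199 mm).
From 2R + T = 625: T = 625 − 382 = 243 mm.
13 risers give 12 treads; going = 12 × 243 = 2916 mm.

2916 mm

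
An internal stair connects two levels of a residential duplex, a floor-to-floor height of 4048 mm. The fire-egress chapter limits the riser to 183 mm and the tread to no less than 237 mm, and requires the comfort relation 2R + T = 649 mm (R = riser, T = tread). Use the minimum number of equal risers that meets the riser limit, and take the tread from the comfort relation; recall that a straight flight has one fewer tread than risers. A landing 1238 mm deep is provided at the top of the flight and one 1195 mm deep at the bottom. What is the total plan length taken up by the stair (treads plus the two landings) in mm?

⌈4048/183⌉ = 23 risers.
Each riser is 4048/23 = 176 mm (≤ 183 mm).
From 2R + T = 649: T = 649 − 352 = 297 mm.
Treads = 23 − 1 = 22; going = 22 × 297 = 6534 mm.
Add landings: 6534 + 1238 + 1195 = 8967 mm.

8967 mm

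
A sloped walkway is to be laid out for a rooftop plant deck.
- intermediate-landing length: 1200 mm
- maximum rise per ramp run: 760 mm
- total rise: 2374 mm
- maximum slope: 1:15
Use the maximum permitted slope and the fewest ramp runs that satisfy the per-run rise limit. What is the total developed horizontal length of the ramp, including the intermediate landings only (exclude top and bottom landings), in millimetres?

2374 / 760 = 3.12, so 4 ramp runs are needed. That means 3 intermediate landings.
Ramp run (horizontal) at 1:15: 2374 × 15 = 35610 mm.
3 intermediate landings contribute 3 × 1200 = 3600 mm.
Developed length = 35610 + 3600 = 39210 mm.

39210 mm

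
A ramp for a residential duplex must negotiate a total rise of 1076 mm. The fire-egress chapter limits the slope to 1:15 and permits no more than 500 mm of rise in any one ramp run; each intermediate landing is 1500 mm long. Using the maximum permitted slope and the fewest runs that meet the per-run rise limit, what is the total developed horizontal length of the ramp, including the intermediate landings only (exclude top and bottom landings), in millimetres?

1076 / 500 = 2.15, so 3 ramp runs are needed. That means 2 intermediate landings.
Horizontal run for 1076 mm of rise at 1:15 is 1076 × 15 = 16140 mm.
2 intermediate landings contribute 2 × 1500 = 3000 mm.
Total developed length = 16140 + 3000 = 19140 mm.

19140 mm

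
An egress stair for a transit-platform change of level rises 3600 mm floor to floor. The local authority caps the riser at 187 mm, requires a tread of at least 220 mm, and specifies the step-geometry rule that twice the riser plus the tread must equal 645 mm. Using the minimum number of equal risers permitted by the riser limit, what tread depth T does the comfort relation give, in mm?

At most 187 each: 3600/187 = 19.25, giving 20 risers.
Each riser is 3600/20 = 180 mm (≤ 187 mm).
Tread T = 645 − 2 × 180 = 285 mm (≥ 220 mm).

285 mm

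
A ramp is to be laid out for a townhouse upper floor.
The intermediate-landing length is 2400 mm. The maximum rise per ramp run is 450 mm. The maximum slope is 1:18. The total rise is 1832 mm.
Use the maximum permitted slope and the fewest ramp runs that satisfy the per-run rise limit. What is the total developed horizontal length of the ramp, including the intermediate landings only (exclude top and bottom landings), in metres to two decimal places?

42.58 m

At most 450 each: 1832/450 = 4.07, giving 5 ramp runs. That means 4 intermediate landings.
Ramp run (horizontal) at 1:18: 1832 × 18 = 32976 mm.
Intermediate landings: 4 × 2400 = 9600 mm.
Total developed length = 32976 + 9600 = 42576 mm.
= 42.58 m.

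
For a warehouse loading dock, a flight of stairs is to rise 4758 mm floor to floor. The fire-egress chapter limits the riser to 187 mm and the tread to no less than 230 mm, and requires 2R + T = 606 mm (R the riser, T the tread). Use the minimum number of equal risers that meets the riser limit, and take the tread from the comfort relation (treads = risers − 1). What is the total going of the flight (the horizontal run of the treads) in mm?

4758 / 187 = 25.44, so 26 risers are needed.
Each riser is 4758/26 = 183 mm (≤ 187 mm).
Tread T = 606 − 2 × 183 = 240 mm (≥ 230 mm).
Treads = 26 − 1 = 25; going = 25 × 240 = 6000 mm.

6000 mm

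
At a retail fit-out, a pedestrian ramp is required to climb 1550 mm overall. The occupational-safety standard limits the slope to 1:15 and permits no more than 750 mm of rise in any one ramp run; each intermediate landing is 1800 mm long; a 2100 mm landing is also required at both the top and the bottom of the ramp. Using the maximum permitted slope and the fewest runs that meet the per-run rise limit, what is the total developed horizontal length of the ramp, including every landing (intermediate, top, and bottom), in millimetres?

31050 mm

1550 / 750 = 2.07, so 3 ramp runs are needed. That means 2 intermediate landings.
Ramp run (horizontal) at 1:15: 1550 × 15 = 23250 mm.
2 intermediate landings contribute 2 × 1800 = 3600 mm.
Top and bottom landings: 2 × 2100 = 4200 mm.
Total = 23250 + 3600 + 4200 = 31050 mm.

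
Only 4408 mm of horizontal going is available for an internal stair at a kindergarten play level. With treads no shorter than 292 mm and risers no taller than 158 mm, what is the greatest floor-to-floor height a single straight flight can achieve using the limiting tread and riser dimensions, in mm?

4408 / 292 = 15.10, so 15 treads fit.
Risers = treads + 1 = 16.
Maximum height = 16 × 158 = 2528 mm.

2528 mm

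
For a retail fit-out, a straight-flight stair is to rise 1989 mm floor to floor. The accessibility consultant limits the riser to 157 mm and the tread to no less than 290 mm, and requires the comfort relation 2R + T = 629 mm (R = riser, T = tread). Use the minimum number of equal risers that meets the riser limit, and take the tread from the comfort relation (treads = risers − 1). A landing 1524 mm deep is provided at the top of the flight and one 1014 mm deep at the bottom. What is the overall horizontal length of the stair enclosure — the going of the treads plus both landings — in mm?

⌈1989/157⌉ = 13 risers.
Each riser is 1989/13 = 153 mm (≤ 157 mm).
T = 629 − 2·153 = 323 mm, which satisfies the 290 mm minimum.
13 risers give 12 treads; going = 12 × 323 = 3876 mm.
Add landings: 3876 + 1524 + 1014 = 6414 mm.

6414 mm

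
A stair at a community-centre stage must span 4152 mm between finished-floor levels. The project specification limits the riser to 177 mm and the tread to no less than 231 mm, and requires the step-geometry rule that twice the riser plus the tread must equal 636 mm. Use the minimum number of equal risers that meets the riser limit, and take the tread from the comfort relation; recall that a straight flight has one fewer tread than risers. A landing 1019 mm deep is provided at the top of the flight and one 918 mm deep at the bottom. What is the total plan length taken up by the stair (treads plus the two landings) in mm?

8607 mm

At most 177 each: 4152/177 = 23.46, giving 24 risers.
Each riser is 4152/24 = 173 mm (≤ 177 mm).
Tread T = 636 − 2 × 173 = 290 mm (≥ 231 mm).
Going = (24 − 1) × 290 = 6670 mm.
Add landings: 6670 + 1019 + 918 = 8607 mm.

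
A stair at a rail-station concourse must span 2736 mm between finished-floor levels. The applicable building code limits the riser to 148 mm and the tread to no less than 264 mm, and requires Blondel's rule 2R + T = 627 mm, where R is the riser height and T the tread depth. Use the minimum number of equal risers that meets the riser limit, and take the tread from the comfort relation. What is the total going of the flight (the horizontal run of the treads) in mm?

6102 mm

2736 / 148 = 18.486 → round up to 19 risers.
R = 2736 ÷ 19 = 144 mm.
From 2R + T = 627: T = 627 − 288 = 339 mm.
Going = (19 − 1) × 339 = 6102 mm.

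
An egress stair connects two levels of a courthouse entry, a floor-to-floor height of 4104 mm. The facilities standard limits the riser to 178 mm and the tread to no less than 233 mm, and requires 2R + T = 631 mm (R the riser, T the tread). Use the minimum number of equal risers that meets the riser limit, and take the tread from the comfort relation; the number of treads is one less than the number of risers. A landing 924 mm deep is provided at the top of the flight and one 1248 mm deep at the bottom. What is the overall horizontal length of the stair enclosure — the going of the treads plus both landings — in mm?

At most 178 each: 4104/178 = 23.06, giving 24 risers.
Riser R = 4104 / 24 = 171 mm, within the 178 mm limit.
Tread T = 631 − 2 × 171 = 289 mm (≥ 233 mm).
Treads = 24 − 1 = 23; going = 23 × 289 = 6647 mm.
Add landings: 6647 + 924 + 1248 = 8819 mm.

8819 mm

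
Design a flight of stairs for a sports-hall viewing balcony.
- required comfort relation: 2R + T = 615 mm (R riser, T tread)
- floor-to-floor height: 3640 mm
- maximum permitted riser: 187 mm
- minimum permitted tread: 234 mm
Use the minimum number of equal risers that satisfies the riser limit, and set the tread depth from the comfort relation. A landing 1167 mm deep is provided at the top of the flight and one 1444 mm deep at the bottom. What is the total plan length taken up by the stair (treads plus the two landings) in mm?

3640 / 187 = 19.47, so 20 risers are needed.
R = 3640 ÷ 20 = 182 mm.
T = 615 − 2·182 = 251 mm, which satisfies the 234 mm minimum.
Treads = 20 − 1 = 19; going = 19 × 251 = 4769 mm.
Enclosure = 4769 + 1167 + 1444 = 7380 mm.

7380 mm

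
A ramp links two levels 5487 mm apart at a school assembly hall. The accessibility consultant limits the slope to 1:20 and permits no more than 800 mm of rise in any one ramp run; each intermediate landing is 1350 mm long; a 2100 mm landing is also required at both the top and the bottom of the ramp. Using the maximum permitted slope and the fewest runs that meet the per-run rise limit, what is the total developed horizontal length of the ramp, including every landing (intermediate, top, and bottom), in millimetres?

122040 mm

⌈5487/800⌉ = 7 ramp runs. That means 6 intermediate landings.
Horizontal run for 5487 mm of rise at 1:20 is 5487 × 20 = 109740 mm.
Intermediate landings: 6 × 1350 = 8100 mm.
Top and bottom landings: 2 × 2100 = 4200 mm.
Total = 109740 + 8100 + 4200 = 122040 mm.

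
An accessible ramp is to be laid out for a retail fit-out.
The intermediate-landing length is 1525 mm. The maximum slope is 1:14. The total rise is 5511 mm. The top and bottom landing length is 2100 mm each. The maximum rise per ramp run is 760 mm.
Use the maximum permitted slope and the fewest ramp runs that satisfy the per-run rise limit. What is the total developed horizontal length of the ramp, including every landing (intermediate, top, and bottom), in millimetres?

92029 mm

At most 760 each: 5511/760 = 7.25, giving 8 ramp runs. That means 7 intermediate landings.
Horizontal run for 5511 mm of rise at 1:14 is 5511 × 14 = 77154 mm.
7 intermediate landings contribute 7 × 1525 = 10675 mm.
Top and bottom landings: 2 × 2100 = 4200 mm.
Total = 77154 + 10675 + 4200 = 92029 mm.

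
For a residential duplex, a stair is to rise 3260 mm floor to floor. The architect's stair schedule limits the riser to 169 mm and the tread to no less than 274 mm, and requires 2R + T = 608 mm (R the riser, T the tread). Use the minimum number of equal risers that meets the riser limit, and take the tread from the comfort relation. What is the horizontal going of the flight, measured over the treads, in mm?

5358 mm

3260 / 169 = 19.29, so 20 risers are needed.
Riser R = 3260 / 20 = 163 mm, within the 169 mm limit.
Tread T = 608 − 2 × 163 = 282 mm (≥ 274 mm).
Treads = 20 − 1 = 19; going = 19 × 282 = 5358 mm.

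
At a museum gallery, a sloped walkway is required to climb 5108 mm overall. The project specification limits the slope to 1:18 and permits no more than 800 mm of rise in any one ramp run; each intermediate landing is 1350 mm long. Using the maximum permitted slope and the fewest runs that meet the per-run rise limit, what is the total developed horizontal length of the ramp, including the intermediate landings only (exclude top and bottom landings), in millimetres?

5108 / 800 = 6.38, so 7 ramp runs are needed. That means 6 intermediate landings.
Horizontal run for 5108 mm of rise at 1:18 is 5108 × 18 = 91944 mm.
Intermediate landings: 6 × 1350 = 8100 mm.
Total developed length = 91944 + 8100 = 100044 mm.

100044 mm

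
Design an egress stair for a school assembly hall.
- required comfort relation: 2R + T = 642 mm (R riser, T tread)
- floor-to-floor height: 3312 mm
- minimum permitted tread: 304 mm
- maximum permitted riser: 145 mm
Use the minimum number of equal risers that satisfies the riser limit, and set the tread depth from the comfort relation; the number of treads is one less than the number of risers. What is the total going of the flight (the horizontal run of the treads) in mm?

7788 mm

At most 145 each: 3312/145 = 22.84, giving 23 risers.
Riser R = 3312 / 23 = 144 mm, within the 145 mm limit.
T = 642 − 2·144 = 354 mm, which satisfies the 304 mm minimum.
23 risers give 22 treads; going = 22 × 354 = 7788 mm.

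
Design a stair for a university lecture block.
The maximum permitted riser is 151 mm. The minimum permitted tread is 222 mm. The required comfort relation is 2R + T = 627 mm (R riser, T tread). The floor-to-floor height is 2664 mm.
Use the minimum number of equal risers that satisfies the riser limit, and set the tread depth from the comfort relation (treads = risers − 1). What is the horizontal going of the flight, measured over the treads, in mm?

2664 / 151 = 17.642 → round up to 18 risers.
Each riser is 2664/18 = 148 mm (≤ 151 mm).
T = 627 − 2·148 = 331 mm, which satisfies the 222 mm minimum.
18 risers give 17 treads; going = 17 × 331 = 5627 mm.

5627 mm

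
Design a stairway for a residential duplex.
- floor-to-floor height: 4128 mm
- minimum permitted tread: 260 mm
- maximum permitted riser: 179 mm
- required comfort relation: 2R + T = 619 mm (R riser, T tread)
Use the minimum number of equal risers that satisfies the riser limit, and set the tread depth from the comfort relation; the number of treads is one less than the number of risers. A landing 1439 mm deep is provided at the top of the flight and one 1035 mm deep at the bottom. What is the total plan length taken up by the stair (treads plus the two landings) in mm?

⌈4128/179⌉ = 24 risers.
R = 4128 ÷ 24 = 172 mm.
From 2R + T = 619: T = 619 − 344 = 275 mm.
Treads = 24 − 1 = 23; going = 23 × 275 = 6325 mm.
Enclosure = 6325 + 1439 + 1035 = 8799 mm.

8799 mm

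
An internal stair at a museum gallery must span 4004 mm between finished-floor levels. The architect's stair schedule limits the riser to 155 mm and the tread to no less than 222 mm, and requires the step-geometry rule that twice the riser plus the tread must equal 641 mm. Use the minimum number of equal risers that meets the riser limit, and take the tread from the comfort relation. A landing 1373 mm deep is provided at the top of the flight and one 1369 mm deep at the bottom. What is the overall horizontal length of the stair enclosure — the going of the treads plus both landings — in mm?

11067 mm

4004 / 155 = 25.83, so 26 risers are needed.
Each riser is 4004/26 = 154 mm (≤ 155 mm).
From 2R + T = 641: T = 641 − 308 = 333 mm.
26 risers give 25 treads; going = 25 × 333 = 8325 mm.
Enclosure = 8325 + 1373 + 1369 = 11067 mm.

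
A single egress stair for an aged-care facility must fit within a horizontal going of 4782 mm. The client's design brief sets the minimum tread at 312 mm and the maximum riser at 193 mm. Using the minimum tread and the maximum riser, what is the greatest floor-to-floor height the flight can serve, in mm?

3088 mm

Treads that fit: ⌊4782 / 312⌋ = 15.
Risers = treads + 1 = 16.
Maximum height = 16 × 193 = 3088 mm.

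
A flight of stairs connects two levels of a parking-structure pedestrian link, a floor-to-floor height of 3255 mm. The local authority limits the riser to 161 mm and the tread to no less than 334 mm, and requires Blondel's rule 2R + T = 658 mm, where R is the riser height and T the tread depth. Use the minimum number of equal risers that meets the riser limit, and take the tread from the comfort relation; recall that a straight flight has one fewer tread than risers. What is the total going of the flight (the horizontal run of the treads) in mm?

⌈3255/161⌉ = 21 risers.
R = 3255 ÷ 21 = 155 mm.
T = 658 − 2·155 = 348 mm, which satisfies the 334 mm minimum.
21 risers give 20 treads; going = 20 × 348 = 6960 mm.

6960 mm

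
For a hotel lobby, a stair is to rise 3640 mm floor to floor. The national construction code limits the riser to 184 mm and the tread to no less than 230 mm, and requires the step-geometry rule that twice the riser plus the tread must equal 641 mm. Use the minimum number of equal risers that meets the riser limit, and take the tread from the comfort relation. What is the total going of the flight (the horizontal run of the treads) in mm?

5263 mm

⌈3640/184⌉ = 20 risers.
Each riser is 3640/20 = 182 mm (≤ 184 mm).
From 2R + T = 641: T = 641 − 364 = 277 mm.
Going = (20 − 1) × 277 = 5263 mm.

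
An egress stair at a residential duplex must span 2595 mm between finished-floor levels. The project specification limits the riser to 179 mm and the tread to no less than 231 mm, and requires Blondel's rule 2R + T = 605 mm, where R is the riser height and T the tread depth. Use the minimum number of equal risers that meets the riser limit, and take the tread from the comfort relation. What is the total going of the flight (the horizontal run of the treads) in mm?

3626 mm

⌈2595/179⌉ = 15 risers.
R = 2595 ÷ 15 = 173 mm.
From 2R + T = 605: T = 605 − 346 = 259 mm.
Treads = 15 − 1 = 14; going = 14 × 259 = 3626 mm.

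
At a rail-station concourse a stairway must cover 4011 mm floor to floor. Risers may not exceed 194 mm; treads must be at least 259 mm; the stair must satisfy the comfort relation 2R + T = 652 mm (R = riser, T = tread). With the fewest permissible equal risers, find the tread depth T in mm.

270 mm

4011 / 194 = 20.675 → round up to 21 risers.
R = 4011 ÷ 21 = 191 mm.
From 2R + T = 652: T = 652 − 382 = 270 mm.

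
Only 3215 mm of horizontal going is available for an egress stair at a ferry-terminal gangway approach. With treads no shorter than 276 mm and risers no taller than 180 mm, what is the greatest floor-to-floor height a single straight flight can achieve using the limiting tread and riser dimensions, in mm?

Treads that fit: ⌊3215 / 276⌋ = 11.
Risers = treads + 1 = 12.
Maximum height = 12 × 180 = 2160 mm.

2160 mm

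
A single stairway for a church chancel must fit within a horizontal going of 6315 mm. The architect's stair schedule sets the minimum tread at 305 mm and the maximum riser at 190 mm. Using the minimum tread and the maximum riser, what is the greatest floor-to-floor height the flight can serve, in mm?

6315 / 305 = 20.70, so 20 treads fit.
Risers = treads + 1 = 21.
Maximum height = 21 × 190 = 3990 mm.

3990 mm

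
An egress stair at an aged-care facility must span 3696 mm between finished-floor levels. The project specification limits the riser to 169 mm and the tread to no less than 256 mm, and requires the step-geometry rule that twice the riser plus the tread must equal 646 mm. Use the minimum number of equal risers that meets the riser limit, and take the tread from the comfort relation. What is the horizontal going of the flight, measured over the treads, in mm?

At most 169 each: 3696/169 = 21.87, giving 22 risers.
R = 3696 ÷ 22 = 168 mm.
T = 646 − 2·168 = 310 mm, which satisfies the 256 mm minimum.
Going = (22 − 1) × 310 = 6510 mm.

6510 mm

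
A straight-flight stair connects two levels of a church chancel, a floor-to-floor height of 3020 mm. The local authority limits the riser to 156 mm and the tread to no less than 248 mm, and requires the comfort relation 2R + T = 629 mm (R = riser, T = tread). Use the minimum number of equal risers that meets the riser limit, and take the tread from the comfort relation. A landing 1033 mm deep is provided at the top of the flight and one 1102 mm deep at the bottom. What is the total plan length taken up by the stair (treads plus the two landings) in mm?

⌈3020/156⌉ = 20 risers.
R = 3020 ÷ 20 = 151 mm.
T = 629 − 2·151 = 327 mm, which satisfies the 248 mm minimum.
Going = (20 − 1) × 327 = 6213 mm.
Add landings: 6213 + 1033 + 1102 = 8348 mm.

8348 mm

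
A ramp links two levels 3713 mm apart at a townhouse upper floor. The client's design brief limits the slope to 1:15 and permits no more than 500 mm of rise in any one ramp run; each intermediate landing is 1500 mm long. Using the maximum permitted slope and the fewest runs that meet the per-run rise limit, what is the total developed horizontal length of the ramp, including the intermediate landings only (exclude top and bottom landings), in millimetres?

66195 mm

At most 500 each: 3713/500 = 7.43, giving 8 ramp runs. That means 7 intermediate landings.
Horizontal run for 3713 mm of rise at 1:15 is 3713 × 15 = 55695 mm.
7 intermediate landings contribute 7 × 1500 = 10500 mm.
Total developed length = 55695 + 10500 = 66195 mm.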